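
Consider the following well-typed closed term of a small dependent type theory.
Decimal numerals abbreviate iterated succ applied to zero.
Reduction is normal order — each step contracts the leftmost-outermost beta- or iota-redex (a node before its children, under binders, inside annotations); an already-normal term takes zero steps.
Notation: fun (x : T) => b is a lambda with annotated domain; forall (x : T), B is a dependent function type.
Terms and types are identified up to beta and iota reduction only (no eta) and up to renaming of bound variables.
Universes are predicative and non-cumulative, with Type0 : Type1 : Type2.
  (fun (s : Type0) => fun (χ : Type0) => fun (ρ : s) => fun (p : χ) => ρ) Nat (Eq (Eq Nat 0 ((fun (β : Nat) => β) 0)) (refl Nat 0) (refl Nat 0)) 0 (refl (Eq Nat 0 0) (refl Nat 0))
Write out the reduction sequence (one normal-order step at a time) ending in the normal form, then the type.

normal-order reduction sequence:
  (fun (s : Type0) => fun (χ : Type0) => fun (ρ : s) => fun (p : χ) => ρ) Nat (Eq (Eq Nat 0 ((fun (β : Nat) => β) 0)) (refl Nat 0) (refl Nat 0)) 0 (refl (Eq Nat 0 0) (refl Nat 0))
  ~> (fun (s : Type0) => fun (χ : Nat) => fun (ρ : s) => χ) (Eq (Eq Nat 0 ((fun (p : Nat) => p) 0)) (refl Nat 0) (refl Nat 0)) 0 (refl (Eq Nat 0 0) (refl Nat 0))
  ~> (fun (s : Nat) => fun (χ : Eq (Eq Nat 0 ((fun (ρ : Nat) => ρ) 0)) (refl Nat 0) (refl Nat 0)) => s) 0 (refl (Eq Nat 0 0) (refl Nat 0))
  ~> (fun (s : Eq (Eq Nat 0 ((fun (χ : Nat) => χ) 0)) (refl Nat 0) (refl Nat 0)) => 0) (refl (Eq Nat 0 0) (refl Nat 0))
  ~> 0
the term's type:
  Nat


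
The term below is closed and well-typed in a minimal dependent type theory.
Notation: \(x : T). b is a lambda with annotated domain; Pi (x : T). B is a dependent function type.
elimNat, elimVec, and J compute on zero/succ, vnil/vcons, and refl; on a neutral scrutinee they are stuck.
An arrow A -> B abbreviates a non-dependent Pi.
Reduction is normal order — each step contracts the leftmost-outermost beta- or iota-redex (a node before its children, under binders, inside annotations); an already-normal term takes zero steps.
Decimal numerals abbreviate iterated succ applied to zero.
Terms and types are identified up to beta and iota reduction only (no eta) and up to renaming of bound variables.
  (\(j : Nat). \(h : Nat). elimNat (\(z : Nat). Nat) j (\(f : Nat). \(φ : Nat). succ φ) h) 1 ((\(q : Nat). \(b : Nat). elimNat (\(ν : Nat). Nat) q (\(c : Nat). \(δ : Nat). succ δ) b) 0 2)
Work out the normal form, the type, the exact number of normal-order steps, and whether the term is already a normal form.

resulting normal form:
  3
the term's type:
  Nat
normal-order step count: 18
term was already normal: no
first redex: a beta-redex


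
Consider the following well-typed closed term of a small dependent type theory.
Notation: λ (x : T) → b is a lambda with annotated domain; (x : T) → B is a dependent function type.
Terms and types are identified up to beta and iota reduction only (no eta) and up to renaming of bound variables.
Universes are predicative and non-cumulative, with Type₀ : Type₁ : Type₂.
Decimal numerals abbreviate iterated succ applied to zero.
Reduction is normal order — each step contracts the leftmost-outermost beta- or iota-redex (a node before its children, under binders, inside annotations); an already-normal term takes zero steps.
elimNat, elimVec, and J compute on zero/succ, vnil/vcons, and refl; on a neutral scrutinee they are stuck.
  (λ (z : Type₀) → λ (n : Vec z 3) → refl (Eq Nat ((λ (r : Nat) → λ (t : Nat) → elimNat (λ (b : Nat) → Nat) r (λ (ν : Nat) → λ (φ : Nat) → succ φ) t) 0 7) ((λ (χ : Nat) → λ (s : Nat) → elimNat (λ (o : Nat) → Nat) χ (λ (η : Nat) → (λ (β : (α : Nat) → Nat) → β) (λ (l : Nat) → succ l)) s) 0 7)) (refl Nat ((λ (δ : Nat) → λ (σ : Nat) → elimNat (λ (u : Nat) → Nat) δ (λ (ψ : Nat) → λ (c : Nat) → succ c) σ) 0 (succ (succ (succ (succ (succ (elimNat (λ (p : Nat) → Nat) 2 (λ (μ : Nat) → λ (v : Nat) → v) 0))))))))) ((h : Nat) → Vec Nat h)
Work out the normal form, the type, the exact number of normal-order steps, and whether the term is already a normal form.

resulting normal form:
  λ (z : Vec ((n : Nat) → Vec Nat n) 3) → refl (Eq Nat 7 7) (refl Nat 7)
the term's type:
  (z : Vec ((n : Nat) → Vec Nat n) 3) → Eq (Eq Nat 7 7) (refl Nat 7) (refl Nat 7)
normal-order step count: 81
term was already normal: no
first redex: a beta-redex


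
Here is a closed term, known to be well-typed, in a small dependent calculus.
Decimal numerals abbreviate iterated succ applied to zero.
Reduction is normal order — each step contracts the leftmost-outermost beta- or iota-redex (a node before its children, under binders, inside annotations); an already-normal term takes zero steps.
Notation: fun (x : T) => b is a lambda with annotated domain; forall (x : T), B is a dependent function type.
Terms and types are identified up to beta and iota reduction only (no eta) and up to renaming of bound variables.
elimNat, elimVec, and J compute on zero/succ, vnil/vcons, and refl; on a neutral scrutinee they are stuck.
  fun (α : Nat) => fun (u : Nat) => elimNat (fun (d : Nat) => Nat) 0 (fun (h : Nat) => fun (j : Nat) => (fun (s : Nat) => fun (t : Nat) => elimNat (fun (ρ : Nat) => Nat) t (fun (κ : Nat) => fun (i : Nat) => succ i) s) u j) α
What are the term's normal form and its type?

reduced normal form:
  fun (α : Nat) => fun (u : Nat) => elimNat (fun (d : Nat) => Nat) 0 (fun (h : Nat) => fun (j : Nat) => elimNat (fun (s : Nat) => Nat) j (fun (t : Nat) => fun (ρ : Nat) => succ ρ) u) α
type:
  forall (α : Nat), forall (u : Nat), Nat
observation: normalization takes exactly 2 steps under the normal-order strategy.


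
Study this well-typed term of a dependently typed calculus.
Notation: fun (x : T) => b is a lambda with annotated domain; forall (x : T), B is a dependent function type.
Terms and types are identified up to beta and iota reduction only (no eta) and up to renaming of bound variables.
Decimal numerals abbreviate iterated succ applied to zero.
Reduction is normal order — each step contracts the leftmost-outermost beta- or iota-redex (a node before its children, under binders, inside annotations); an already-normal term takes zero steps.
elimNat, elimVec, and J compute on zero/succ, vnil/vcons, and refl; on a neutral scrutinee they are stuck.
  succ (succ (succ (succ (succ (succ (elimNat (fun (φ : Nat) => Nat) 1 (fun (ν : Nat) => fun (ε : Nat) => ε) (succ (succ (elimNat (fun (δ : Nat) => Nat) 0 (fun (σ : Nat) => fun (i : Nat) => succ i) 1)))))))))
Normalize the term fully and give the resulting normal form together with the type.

reduced normal form:
  7
the term's type:
  Nat
observation: 14 normal-order steps separate the term from its normal form.


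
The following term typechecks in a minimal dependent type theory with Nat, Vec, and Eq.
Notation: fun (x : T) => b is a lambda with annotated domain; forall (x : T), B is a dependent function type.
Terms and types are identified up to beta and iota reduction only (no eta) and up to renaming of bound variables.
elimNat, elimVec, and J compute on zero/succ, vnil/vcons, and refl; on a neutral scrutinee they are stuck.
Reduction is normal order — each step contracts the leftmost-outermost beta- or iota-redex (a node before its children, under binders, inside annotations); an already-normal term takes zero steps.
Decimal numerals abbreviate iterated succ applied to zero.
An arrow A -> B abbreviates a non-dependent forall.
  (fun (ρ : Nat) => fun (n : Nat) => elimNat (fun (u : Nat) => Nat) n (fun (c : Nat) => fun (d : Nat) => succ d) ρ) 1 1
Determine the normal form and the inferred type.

reduced normal form:
  2
the term's type:
  Nat
observation: 6 normal-order steps separate the term from its normal form.


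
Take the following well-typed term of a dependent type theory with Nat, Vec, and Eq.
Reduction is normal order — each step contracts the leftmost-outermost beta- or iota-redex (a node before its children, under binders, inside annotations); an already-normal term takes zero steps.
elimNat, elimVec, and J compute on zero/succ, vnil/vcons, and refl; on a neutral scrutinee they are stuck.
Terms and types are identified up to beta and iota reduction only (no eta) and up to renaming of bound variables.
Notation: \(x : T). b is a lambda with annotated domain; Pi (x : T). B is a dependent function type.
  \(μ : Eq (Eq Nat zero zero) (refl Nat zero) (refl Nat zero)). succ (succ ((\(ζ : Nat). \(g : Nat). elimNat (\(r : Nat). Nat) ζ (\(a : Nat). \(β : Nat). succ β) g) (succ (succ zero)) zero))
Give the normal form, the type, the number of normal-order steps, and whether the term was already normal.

resulting normal form:
  \(μ : Eq (Eq Nat zero zero) (refl Nat zero) (refl Nat zero)). succ (succ (succ (succ zero)))
type:
  Pi (μ : Eq (Eq Nat zero zero) (refl Nat zero) (refl Nat zero)). Nat
steps to reach normal form (normal order): 3
already normal: no
first contracted redex: a beta-redex


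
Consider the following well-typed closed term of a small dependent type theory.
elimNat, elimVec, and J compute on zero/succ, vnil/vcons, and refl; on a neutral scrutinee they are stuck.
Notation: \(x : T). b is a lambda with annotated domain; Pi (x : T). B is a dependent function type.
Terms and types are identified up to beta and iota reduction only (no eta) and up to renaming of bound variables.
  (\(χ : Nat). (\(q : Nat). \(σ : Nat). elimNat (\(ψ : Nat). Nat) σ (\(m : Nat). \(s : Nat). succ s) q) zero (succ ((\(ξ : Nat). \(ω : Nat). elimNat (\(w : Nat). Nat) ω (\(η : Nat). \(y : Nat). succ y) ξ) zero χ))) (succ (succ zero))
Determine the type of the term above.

the term's type:
  Nat


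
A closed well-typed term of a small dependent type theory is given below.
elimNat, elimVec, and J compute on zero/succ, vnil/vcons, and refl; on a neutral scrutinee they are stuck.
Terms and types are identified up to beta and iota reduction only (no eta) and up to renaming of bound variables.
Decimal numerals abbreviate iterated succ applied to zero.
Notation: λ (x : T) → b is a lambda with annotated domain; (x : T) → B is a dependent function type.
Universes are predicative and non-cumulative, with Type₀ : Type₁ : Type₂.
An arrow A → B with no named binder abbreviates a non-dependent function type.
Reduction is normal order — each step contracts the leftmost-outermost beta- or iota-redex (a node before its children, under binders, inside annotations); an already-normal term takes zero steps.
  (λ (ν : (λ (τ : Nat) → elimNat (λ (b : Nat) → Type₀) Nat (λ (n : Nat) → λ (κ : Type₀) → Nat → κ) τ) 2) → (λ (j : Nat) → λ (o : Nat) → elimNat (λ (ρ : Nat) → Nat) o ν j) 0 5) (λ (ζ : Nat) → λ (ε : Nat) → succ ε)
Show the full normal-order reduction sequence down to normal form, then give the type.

normal-order reduction sequence:
  (λ (ν : (λ (τ : Nat) → elimNat (λ (b : Nat) → Type₀) Nat (λ (n : Nat) → λ (κ : Type₀) → Nat → κ) τ) 2) → (λ (j : Nat) → λ (o : Nat) → elimNat (λ (ρ : Nat) → Nat) o ν j) 0 5) (λ (ζ : Nat) → λ (ε : Nat) → succ ε)
  ~> (λ (ν : Nat) → λ (τ : Nat) → elimNat (λ (b : Nat) → Nat) τ (λ (n : Nat) → λ (κ : Nat) → succ κ) ν) 0 5
  ~> (λ (ν : Nat) → elimNat (λ (τ : Nat) → Nat) ν (λ (b : Nat) → λ (n : Nat) → succ n) 0) 5
  ~> elimNat (λ (ν : Nat) → Nat) 5 (λ (τ : Nat) → λ (b : Nat) → succ b) 0
  ~> 5
inferred type:
  Nat


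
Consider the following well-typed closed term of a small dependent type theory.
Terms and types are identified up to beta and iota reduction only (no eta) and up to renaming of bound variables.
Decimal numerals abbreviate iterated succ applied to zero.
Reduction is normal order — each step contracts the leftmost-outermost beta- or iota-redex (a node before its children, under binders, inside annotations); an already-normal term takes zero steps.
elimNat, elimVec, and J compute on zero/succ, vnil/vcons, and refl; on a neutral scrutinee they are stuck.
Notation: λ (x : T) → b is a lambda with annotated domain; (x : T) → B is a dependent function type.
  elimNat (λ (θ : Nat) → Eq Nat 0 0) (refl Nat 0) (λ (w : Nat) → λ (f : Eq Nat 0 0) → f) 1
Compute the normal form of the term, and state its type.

normal form:
  refl Nat 0
the term's type:
  Eq Nat 0 0
observation: the term reaches its normal form after 4 normal-order steps.


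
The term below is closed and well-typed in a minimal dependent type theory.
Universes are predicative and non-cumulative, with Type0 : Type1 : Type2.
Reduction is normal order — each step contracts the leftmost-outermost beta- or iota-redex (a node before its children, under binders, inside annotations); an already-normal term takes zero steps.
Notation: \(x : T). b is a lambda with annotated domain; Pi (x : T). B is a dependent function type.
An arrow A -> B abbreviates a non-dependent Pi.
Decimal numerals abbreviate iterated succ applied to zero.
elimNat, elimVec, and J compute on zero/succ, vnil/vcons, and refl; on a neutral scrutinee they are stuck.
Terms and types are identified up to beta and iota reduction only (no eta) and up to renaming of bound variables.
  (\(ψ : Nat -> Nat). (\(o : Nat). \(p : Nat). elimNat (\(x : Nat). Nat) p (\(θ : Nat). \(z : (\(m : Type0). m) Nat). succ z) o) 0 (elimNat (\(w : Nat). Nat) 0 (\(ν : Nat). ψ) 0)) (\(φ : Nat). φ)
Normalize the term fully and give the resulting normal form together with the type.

resulting normal form:
  0
type:
  Nat
observation: the leftmost-outermost redex is a beta-redex, and normalization takes 5 steps.


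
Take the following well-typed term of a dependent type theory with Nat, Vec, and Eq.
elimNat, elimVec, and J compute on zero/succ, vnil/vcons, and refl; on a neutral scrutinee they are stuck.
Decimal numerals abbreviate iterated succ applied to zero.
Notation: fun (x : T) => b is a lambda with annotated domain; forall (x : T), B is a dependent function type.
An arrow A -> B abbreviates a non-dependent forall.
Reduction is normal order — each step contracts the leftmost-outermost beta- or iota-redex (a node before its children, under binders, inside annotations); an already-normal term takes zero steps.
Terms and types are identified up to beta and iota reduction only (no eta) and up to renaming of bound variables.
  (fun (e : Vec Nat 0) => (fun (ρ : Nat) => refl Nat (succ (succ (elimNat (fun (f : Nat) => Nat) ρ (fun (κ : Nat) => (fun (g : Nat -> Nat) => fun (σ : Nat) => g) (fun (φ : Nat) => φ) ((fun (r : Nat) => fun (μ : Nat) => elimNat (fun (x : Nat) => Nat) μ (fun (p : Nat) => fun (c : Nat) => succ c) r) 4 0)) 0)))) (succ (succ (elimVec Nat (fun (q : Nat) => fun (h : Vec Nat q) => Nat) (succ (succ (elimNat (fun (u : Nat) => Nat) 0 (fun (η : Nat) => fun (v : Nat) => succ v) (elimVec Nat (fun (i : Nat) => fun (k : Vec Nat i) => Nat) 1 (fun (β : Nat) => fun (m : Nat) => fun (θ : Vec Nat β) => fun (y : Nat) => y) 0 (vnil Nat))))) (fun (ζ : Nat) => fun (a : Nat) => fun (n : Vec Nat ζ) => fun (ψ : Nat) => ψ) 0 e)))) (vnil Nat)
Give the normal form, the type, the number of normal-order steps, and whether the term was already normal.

normal form:
  refl Nat 7
the term's type:
  Eq Nat 7 7
normal-order step count: 9
started in normal form: no
first contracted redex: a beta-redex


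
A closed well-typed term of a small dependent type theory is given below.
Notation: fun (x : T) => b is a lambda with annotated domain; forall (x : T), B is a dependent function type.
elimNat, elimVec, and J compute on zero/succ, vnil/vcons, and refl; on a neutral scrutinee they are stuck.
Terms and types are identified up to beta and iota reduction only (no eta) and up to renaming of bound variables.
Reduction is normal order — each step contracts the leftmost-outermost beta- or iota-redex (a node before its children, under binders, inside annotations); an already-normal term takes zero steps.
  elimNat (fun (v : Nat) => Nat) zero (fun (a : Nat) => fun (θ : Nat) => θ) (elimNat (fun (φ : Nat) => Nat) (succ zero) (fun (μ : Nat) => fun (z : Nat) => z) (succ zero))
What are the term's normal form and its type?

normal form:
  zero
inferred type:
  Nat


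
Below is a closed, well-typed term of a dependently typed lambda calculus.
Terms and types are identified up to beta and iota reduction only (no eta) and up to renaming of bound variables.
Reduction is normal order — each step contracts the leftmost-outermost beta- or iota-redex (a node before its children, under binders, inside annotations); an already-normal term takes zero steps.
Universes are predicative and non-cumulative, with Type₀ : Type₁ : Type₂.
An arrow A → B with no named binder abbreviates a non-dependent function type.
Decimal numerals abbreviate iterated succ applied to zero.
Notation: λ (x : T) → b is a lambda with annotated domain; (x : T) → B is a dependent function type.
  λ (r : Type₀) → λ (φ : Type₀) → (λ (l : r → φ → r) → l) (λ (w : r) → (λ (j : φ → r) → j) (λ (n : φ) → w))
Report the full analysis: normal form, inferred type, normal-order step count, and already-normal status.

resulting normal form:
  λ (r : Type₀) → λ (φ : Type₀) → λ (l : r) → λ (w : φ) → l
type:
  (r : Type₀) → (φ : Type₀) → r → φ → r
normal-order step count: 2
already normal: no
first redex: a beta-redex


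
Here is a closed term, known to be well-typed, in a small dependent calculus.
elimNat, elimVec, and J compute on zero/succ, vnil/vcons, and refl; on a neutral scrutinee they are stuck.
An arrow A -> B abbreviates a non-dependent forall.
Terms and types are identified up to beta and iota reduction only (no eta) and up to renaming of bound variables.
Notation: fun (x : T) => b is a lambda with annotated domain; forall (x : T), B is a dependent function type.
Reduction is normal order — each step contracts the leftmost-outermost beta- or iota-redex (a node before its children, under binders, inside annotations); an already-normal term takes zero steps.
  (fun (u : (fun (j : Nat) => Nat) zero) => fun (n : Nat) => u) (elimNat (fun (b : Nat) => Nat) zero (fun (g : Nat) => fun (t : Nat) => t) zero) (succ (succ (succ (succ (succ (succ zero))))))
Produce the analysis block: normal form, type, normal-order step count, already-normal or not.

normal form:
  zero
type:
  Nat
reduction steps (normal order): 3
started in normal form: no
first redex: a beta-redex


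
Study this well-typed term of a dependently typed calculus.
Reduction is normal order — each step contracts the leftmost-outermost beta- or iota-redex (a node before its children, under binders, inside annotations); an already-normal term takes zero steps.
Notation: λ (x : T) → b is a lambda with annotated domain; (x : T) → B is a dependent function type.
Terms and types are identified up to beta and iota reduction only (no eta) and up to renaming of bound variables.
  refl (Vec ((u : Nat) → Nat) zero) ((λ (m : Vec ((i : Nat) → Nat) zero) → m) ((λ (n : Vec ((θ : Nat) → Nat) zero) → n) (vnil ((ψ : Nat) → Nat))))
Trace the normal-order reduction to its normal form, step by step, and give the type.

normal-order reduction:
  refl (Vec ((u : Nat) → Nat) zero) ((λ (m : Vec ((i : Nat) → Nat) zero) → m) ((λ (n : Vec ((θ : Nat) → Nat) zero) → n) (vnil ((ψ : Nat) → Nat))))
  ~> refl (Vec ((u : Nat) → Nat) zero) ((λ (m : Vec ((i : Nat) → Nat) zero) → m) (vnil ((n : Nat) → Nat)))
  ~> refl (Vec ((u : Nat) → Nat) zero) (vnil ((m : Nat) → Nat))
the term's type:
  Eq (Vec ((u : Nat) → Nat) zero) (vnil ((m : Nat) → Nat)) (vnil ((i : Nat) → Nat))


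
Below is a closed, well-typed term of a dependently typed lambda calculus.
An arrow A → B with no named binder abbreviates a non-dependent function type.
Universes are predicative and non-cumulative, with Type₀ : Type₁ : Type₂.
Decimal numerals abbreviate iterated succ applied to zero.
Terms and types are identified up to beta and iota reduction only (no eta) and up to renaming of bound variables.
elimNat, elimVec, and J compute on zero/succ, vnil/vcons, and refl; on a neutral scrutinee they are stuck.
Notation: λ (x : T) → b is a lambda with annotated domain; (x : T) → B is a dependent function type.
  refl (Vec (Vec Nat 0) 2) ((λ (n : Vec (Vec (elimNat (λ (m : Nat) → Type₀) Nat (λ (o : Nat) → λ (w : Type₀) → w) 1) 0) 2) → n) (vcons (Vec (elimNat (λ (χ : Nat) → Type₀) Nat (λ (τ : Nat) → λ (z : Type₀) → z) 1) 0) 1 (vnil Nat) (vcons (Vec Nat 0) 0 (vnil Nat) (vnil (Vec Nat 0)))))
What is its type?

the term's type:
  Eq (Vec (Vec Nat 0) 2) (vcons (Vec Nat 0) 1 (vnil Nat) (vcons (Vec Nat 0) 0 (vnil Nat) (vnil (Vec Nat 0)))) (vcons (Vec Nat 0) 1 (vnil Nat) (vcons (Vec Nat 0) 0 (vnil Nat) (vnil (Vec Nat 0))))


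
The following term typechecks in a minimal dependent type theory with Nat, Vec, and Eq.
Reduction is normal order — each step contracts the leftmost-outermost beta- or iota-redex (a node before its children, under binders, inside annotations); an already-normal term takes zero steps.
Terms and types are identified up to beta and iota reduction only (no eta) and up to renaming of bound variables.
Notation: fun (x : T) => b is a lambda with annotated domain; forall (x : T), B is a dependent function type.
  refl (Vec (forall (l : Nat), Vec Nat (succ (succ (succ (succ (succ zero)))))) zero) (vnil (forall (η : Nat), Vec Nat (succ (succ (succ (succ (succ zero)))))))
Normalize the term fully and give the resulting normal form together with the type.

reduced normal form:
  refl (Vec (forall (l : Nat), Vec Nat (succ (succ (succ (succ (succ zero)))))) zero) (vnil (forall (η : Nat), Vec Nat (succ (succ (succ (succ (succ zero)))))))
type:
  Eq (Vec (forall (l : Nat), Vec Nat (succ (succ (succ (succ (succ zero)))))) zero) (vnil (forall (η : Nat), Vec Nat (succ (succ (succ (succ (succ zero))))))) (vnil (forall (ν : Nat), Vec Nat (succ (succ (succ (succ (succ zero)))))))


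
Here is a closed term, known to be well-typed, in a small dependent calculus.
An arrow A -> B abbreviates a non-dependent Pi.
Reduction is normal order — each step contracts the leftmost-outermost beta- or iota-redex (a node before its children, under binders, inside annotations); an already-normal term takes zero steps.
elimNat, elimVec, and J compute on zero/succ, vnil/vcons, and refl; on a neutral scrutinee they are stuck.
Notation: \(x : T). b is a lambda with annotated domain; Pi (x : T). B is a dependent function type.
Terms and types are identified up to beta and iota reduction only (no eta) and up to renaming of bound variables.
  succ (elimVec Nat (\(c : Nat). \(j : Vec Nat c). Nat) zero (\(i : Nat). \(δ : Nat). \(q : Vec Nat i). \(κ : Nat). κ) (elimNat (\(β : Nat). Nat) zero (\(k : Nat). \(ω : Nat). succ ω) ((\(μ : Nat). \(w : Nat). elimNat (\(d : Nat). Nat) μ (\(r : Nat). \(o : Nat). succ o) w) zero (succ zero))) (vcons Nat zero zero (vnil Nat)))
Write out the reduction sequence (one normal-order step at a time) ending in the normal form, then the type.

normal-order reduction:
  succ (elimVec Nat (\(c : Nat). \(j : Vec Nat c). Nat) zero (\(i : Nat). \(δ : Nat). \(q : Vec Nat i). \(κ : Nat). κ) (elimNat (\(β : Nat). Nat) zero (\(k : Nat). \(ω : Nat). succ ω) ((\(μ : Nat). \(w : Nat). elimNat (\(d : Nat). Nat) μ (\(r : Nat). \(o : Nat). succ o) w) zero (succ zero))) (vcons Nat zero zero (vnil Nat)))
  ~> succ ((\(c : Nat). \(j : Nat). \(i : Vec Nat c). \(δ : Nat). δ) zero zero (vnil Nat) (elimVec Nat (\(q : Nat). \(κ : Vec Nat q). Nat) zero (\(β : Nat). \(k : Nat). \(ω : Vec Nat β). \(μ : Nat). μ) zero (vnil Nat)))
  ~> succ ((\(c : Nat). \(j : Vec Nat zero). \(i : Nat). i) zero (vnil Nat) (elimVec Nat (\(δ : Nat). \(q : Vec Nat δ). Nat) zero (\(κ : Nat). \(β : Nat). \(k : Vec Nat κ). \(ω : Nat). ω) zero (vnil Nat)))
  ~> succ ((\(c : Vec Nat zero). \(j : Nat). j) (vnil Nat) (elimVec Nat (\(i : Nat). \(δ : Vec Nat i). Nat) zero (\(q : Nat). \(κ : Nat). \(β : Vec Nat q). \(k : Nat). k) zero (vnil Nat)))
  ~> succ ((\(c : Nat). c) (elimVec Nat (\(j : Nat). \(i : Vec Nat j). Nat) zero (\(δ : Nat). \(q : Nat). \(κ : Vec Nat δ). \(β : Nat). β) zero (vnil Nat)))
  ~> succ (elimVec Nat (\(c : Nat). \(j : Vec Nat c). Nat) zero (\(i : Nat). \(δ : Nat). \(q : Vec Nat i). \(κ : Nat). κ) zero (vnil Nat))
  ~> succ zero
the term's type:
  Nat


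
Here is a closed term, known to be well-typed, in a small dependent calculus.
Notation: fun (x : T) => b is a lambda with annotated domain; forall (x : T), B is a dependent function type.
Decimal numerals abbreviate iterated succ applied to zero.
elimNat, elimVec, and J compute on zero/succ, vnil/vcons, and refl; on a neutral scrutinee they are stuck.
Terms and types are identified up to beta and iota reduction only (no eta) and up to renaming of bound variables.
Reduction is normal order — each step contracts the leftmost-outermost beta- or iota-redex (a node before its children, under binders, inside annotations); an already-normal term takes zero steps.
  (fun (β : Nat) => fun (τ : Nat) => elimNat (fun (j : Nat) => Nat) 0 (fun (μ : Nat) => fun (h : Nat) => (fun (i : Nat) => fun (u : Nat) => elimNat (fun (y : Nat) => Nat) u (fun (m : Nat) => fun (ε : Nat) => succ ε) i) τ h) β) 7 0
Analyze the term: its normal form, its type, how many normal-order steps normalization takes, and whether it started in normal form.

reduced normal form:
  0
the term's type:
  Nat
normal-order step count: 45
started in normal form: no
first redex: a beta-redex


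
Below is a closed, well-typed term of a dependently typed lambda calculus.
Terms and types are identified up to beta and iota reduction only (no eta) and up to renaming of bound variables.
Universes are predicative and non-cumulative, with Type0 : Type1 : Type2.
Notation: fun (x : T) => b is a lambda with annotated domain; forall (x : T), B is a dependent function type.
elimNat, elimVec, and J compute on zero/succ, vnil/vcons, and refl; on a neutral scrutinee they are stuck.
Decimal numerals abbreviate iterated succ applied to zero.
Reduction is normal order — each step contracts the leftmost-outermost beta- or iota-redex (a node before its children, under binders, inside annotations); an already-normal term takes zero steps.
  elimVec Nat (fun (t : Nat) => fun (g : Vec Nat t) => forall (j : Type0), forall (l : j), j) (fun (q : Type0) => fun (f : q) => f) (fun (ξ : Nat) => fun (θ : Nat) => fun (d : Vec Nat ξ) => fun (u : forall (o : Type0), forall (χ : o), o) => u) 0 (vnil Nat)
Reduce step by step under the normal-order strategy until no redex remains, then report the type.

reduction (normal order):
  elimVec Nat (fun (t : Nat) => fun (g : Vec Nat t) => forall (j : Type0), forall (l : j), j) (fun (q : Type0) => fun (f : q) => f) (fun (ξ : Nat) => fun (θ : Nat) => fun (d : Vec Nat ξ) => fun (u : forall (o : Type0), forall (χ : o), o) => u) 0 (vnil Nat)
  ~> fun (t : Type0) => fun (g : t) => g
inferred type:
  forall (t : Type0), forall (g : t), t


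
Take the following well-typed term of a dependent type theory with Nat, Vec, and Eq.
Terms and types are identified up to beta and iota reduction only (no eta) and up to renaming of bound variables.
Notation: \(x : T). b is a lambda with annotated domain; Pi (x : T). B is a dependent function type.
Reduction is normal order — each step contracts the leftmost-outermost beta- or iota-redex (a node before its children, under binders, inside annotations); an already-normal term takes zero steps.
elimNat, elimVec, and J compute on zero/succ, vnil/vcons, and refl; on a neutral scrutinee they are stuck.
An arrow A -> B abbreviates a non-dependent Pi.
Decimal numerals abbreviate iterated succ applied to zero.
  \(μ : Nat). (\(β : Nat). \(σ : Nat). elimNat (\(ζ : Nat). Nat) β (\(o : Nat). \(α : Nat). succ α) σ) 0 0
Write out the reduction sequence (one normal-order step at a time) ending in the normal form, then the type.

normal-order reduction:
  \(μ : Nat). (\(β : Nat). \(σ : Nat). elimNat (\(ζ : Nat). Nat) β (\(o : Nat). \(α : Nat). succ α) σ) 0 0
  ~> \(μ : Nat). (\(β : Nat). elimNat (\(σ : Nat). Nat) 0 (\(ζ : Nat). \(o : Nat). succ o) β) 0
  ~> \(μ : Nat). elimNat (\(β : Nat). Nat) 0 (\(σ : Nat). \(ζ : Nat). succ ζ) 0
  ~> \(μ : Nat). 0
inferred type:
  Nat -> Nat


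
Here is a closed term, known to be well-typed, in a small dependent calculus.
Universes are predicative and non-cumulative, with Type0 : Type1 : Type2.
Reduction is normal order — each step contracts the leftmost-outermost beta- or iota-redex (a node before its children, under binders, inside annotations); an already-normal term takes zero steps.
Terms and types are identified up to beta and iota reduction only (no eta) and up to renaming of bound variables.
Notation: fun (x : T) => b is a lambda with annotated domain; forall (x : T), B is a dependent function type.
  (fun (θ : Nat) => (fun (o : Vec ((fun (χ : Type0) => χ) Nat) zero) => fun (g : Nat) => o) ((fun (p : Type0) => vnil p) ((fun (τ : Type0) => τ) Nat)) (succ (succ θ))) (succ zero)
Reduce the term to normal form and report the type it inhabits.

resulting normal form:
  vnil Nat
inferred type:
  Vec Nat zero
observation: 5 normal-order steps separate the term from its normal form.


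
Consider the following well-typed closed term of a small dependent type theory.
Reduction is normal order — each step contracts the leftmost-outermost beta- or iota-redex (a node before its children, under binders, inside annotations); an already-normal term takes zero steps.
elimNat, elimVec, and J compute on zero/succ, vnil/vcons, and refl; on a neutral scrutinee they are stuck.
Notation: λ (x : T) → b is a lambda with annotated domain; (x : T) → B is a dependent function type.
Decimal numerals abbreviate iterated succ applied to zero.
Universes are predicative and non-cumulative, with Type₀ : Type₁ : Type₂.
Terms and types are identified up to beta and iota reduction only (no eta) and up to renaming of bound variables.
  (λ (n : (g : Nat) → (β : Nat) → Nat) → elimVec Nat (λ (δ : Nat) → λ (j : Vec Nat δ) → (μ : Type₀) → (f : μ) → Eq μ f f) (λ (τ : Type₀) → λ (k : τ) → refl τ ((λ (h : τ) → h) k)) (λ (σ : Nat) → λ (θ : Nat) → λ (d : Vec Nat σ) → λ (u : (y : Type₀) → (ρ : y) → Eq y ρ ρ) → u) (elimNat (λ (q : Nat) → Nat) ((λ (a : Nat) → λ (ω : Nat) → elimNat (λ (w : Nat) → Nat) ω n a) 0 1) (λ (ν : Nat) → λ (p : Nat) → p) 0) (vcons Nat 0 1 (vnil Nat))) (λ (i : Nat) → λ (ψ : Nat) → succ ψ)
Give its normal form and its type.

reduced normal form:
  λ (n : Type₀) → λ (g : n) → refl n g
inferred type:
  (n : Type₀) → (g : n) → Eq n g g
observation: the first redex contracted is a beta-redex; the normal form is reached in 8 normal-order steps.


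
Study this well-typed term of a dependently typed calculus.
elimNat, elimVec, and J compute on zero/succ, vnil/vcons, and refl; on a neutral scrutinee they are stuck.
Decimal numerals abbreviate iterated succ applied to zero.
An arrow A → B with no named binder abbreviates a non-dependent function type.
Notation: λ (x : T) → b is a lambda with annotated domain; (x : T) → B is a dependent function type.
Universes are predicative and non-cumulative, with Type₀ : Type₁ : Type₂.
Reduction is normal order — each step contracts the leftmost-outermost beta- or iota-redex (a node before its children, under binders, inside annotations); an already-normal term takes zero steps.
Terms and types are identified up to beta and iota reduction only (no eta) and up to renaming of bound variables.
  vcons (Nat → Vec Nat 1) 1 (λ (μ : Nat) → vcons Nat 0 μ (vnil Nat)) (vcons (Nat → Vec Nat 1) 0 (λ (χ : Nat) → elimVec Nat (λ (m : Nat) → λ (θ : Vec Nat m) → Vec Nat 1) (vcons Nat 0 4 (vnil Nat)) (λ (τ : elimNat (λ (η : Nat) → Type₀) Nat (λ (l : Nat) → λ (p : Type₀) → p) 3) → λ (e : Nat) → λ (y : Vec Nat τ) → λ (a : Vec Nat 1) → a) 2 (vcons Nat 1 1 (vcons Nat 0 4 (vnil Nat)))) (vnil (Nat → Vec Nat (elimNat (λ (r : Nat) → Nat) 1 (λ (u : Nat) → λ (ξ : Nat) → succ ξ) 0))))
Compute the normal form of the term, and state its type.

normal form:
  vcons (Nat → Vec Nat 1) 1 (λ (μ : Nat) → vcons Nat 0 μ (vnil Nat)) (vcons (Nat → Vec Nat 1) 0 (λ (χ : Nat) → vcons Nat 0 4 (vnil Nat)) (vnil (Nat → Vec Nat 1)))
type:
  Vec (Nat → Vec Nat 1) 2


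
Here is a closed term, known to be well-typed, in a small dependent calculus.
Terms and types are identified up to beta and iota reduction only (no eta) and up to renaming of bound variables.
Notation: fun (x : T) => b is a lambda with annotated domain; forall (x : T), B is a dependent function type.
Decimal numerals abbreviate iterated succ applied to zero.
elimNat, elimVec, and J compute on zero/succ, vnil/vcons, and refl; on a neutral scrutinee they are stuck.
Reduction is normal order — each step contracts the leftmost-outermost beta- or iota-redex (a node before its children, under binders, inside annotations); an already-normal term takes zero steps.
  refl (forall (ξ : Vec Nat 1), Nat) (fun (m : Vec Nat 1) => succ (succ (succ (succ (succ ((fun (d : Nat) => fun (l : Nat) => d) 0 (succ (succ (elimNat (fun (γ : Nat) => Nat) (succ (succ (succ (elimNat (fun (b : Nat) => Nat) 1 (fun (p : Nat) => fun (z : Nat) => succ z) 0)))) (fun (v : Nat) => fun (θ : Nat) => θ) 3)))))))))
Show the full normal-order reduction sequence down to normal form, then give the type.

normal-order reduction sequence:
  refl (forall (ξ : Vec Nat 1), Nat) (fun (m : Vec Nat 1) => succ (succ (succ (succ (succ ((fun (d : Nat) => fun (l : Nat) => d) 0 (succ (succ (elimNat (fun (γ : Nat) => Nat) (succ (succ (succ (elimNat (fun (b : Nat) => Nat) 1 (fun (p : Nat) => fun (z : Nat) => succ z) 0)))) (fun (v : Nat) => fun (θ : Nat) => θ) 3)))))))))
  ~> refl (forall (ξ : Vec Nat 1), Nat) (fun (m : Vec Nat 1) => succ (succ (succ (succ (succ ((fun (d : Nat) => 0) (succ (succ (elimNat (fun (l : Nat) => Nat) (succ (succ (succ (elimNat (fun (γ : Nat) => Nat) 1 (fun (b : Nat) => fun (p : Nat) => succ p) 0)))) (fun (z : Nat) => fun (v : Nat) => v) 3)))))))))
  ~> refl (forall (ξ : Vec Nat 1), Nat) (fun (m : Vec Nat 1) => 5)
inferred type:
  Eq (forall (ξ : Vec Nat 1), Nat) (fun (m : Vec Nat 1) => 5) (fun (d : Vec Nat 1) => 5)


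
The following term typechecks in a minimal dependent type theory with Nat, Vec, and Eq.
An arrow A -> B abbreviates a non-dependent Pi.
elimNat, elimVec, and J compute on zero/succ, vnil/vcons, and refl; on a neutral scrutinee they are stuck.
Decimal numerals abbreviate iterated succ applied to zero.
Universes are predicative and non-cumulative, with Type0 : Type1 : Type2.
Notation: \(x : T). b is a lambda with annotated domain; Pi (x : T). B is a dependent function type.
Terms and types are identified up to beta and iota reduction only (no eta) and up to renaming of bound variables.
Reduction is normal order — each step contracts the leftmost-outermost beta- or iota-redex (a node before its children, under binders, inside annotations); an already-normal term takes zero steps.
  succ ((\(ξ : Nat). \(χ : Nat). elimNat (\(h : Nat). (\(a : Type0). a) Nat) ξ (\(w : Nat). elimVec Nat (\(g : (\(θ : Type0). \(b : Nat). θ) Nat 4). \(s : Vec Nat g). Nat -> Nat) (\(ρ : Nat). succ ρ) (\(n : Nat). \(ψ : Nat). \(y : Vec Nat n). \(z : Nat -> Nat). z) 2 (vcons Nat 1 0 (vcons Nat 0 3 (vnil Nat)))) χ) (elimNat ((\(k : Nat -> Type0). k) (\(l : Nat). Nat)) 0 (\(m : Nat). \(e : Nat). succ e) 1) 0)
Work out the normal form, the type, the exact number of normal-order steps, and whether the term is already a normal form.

normal form:
  2
inferred type:
  Nat
normal-order step count: 7
started in normal form: no
first redex: a beta-redex


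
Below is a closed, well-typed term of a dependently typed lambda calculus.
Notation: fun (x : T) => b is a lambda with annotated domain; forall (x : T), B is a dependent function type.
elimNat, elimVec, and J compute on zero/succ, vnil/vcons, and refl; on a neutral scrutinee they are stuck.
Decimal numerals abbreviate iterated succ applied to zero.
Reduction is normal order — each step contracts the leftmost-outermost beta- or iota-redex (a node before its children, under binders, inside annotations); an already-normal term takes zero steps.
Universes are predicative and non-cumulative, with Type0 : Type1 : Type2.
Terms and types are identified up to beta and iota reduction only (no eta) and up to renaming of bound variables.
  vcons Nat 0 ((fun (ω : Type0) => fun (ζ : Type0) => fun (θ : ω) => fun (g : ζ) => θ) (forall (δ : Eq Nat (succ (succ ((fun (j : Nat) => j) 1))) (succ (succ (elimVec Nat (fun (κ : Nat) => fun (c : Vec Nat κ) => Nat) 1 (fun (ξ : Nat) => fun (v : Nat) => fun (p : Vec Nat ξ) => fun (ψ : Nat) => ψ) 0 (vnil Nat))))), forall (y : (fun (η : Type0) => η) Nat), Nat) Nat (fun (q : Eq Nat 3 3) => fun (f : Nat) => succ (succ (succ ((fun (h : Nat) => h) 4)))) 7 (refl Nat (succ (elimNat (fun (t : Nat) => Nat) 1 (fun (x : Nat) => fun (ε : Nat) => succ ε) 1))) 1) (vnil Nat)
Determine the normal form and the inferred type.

reduced normal form:
  vcons Nat 0 7 (vnil Nat)
type:
  Vec Nat 1
observation: reduction starts at a beta-redex, and 7 normal-order steps reach the normal form.


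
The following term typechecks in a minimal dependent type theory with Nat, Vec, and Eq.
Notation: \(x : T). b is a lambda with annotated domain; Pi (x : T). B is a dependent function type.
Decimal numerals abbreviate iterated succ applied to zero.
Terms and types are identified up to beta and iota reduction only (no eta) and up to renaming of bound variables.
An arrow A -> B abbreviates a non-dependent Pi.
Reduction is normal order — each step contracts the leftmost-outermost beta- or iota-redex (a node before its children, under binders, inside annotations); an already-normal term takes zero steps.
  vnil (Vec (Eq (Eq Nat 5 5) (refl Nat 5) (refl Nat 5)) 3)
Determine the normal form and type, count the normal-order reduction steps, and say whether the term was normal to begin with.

reduced normal form:
  vnil (Vec (Eq (Eq Nat 5 5) (refl Nat 5) (refl Nat 5)) 3)
inferred type:
  Vec (Vec (Eq (Eq Nat 5 5) (refl Nat 5) (refl Nat 5)) 3) 0
normal-order step count: 0
started in normal form: yes


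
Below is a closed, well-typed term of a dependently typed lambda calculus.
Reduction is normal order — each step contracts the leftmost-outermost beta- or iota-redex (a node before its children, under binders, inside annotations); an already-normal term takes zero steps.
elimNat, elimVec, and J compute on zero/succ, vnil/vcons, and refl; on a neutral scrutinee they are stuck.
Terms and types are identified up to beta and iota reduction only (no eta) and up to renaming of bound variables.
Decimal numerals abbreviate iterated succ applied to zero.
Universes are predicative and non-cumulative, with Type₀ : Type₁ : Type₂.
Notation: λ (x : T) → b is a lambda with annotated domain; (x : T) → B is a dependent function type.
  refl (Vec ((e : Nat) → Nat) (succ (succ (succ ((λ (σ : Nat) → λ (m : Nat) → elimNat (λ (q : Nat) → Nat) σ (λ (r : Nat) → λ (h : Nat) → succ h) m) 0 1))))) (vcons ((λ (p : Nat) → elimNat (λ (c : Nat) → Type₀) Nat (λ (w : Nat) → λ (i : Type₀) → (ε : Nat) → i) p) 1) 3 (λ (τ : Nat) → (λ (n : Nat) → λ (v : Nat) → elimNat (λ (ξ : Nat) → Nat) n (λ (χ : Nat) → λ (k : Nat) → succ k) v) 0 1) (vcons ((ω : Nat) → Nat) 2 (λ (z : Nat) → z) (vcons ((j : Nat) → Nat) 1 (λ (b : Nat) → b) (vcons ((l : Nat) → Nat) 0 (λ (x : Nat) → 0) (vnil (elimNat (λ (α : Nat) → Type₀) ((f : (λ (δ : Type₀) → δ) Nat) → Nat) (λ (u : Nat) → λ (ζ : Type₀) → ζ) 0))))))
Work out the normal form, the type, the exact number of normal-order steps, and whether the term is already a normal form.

normal form:
  refl (Vec ((e : Nat) → Nat) 4) (vcons ((σ : Nat) → Nat) 3 (λ (m : Nat) → 1) (vcons ((q : Nat) → Nat) 2 (λ (r : Nat) → r) (vcons ((h : Nat) → Nat) 1 (λ (p : Nat) → p) (vcons ((c : Nat) → Nat) 0 (λ (w : Nat) → 0) (vnil ((i : Nat) → Nat))))))
type:
  Eq (Vec ((e : Nat) → Nat) 4) (vcons ((σ : Nat) → Nat) 3 (λ (m : Nat) → 1) (vcons ((q : Nat) → Nat) 2 (λ (r : Nat) → r) (vcons ((h : Nat) → Nat) 1 (λ (p : Nat) → p) (vcons ((c : Nat) → Nat) 0 (λ (w : Nat) → 0) (vnil ((i : Nat) → Nat)))))) (vcons ((ε : Nat) → Nat) 3 (λ (τ : Nat) → 1) (vcons ((n : Nat) → Nat) 2 (λ (v : Nat) → v) (vcons ((ξ : Nat) → Nat) 1 (λ (χ : Nat) → χ) (vcons ((k : Nat) → Nat) 0 (λ (ω : Nat) → 0) (vnil ((z : Nat) → Nat))))))
reduction steps (normal order): 19
already normal: no
first redex: a beta-redex
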